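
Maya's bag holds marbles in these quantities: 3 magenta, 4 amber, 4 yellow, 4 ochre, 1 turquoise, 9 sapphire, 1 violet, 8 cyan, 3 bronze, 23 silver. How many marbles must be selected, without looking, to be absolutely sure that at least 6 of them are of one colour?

An adversary could hand out at most 5 marbles per colour (7 colours run out sooner): 3 + 4 + 4 + 4 + 1 + 5 + 1 + 5 + 3 + 5 = 35 marbles and still no colour has 6.
Pigeonhole: one more marble lands in a colour already at 5, so 36 draws are enough and 35 are not.

36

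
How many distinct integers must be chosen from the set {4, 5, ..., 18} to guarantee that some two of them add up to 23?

A set avoiding the sum 23 can contain at most one of each pair {x, 23−x}, plus the 1 element whose complement lies outside the range.
The integers 4, …, 11 (8 of them) are such a set: any two sum to at least 4+5 = 9 and at most 10+11 = 21 < 23.
By pigeonhole, any 9th integer completes one of the 7 pairs, so 9 choices force a sum of 23.

9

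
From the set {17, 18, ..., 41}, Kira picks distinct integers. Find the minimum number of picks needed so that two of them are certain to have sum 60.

Group the elements by complementary pair {x, 60−x}: {19,41}, {20,40}, {21,39}, …, giving 11 two-element pairs; the single value 30 (it cannot pair with itself since the integers are distinct); and 2 integers whose partner 60−x falls outside [17,41].
Treating each of those 14 groups as a pigeonhole, one can pick one integer per group — 14 integers — with no two summing to 60.
The 15th integer lands in an occupied pair, forcing a sum of 60.

15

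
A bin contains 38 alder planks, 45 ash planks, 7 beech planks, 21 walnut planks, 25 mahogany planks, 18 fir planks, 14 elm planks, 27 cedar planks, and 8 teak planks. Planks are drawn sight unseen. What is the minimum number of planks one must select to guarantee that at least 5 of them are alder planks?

170

In the worst case for collecting alder planks, every non-alder plank comes out first.
There are 45 + 7 + 21 + 25 + 18 + 14 + 27 + 8 = 165 non-alder planks altogether.
After those, each further plank must be alder, so 165 + 5 = 170 draws guarantee 5 alder planks.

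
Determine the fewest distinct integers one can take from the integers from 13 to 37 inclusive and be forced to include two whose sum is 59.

18

Two chosen integers sum to 59 exactly when both halves of some pair {x, 59−x} with 22 ≤ x ≤ 59−x ≤ 37 are chosen — 8 such pairs.
The remaining 9 elements (those with no distinct partner in range) can never complete a 59-sum, so the worst case takes all of them and one from each pair: 9 + 8 = 17.
The 18th integer has to be the second member of some pair, so 17 + 1 = 18.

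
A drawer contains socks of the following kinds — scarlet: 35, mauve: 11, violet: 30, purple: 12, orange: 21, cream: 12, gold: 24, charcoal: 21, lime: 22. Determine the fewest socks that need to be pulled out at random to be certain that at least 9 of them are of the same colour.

73

An adversary could hand out at most 8 socks per colour: 8 + 8 + 8 + 8 + 8 + 8 + 8 + 8 + 8 = 72 socks and still no colour has 9.
Pigeonhole: one more sock lands in a colour already at 8, so 73 draws are enough and 72 are not.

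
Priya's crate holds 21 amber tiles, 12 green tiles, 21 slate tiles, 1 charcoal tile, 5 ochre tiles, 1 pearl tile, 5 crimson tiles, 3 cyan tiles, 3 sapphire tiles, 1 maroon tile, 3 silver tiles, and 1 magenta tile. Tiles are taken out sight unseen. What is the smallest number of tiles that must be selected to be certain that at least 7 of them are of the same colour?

42

The 12 colours are the holes; the tiles drawn are the pigeons.
To avoid 7 of any one colour, the worst case takes at most 6 of each colour, or every tile of a colour that has fewer than 6.
That gives 6 + 6 + 6 + 1 + 5 + 1 + 5 + 3 + 3 + 1 + 3 + 1 = 41 tiles with no colour reaching 7.
The next tile forces some colour to 7, so 41 + 1 = 42.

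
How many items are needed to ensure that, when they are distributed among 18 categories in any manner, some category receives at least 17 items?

With 288 items one could put exactly 16 in each of the 18 categories, and no category would reach 17.
One more item must land in a category that already has 16, giving it 17.
So 18 × 16 + 1 = 289 items are required.

289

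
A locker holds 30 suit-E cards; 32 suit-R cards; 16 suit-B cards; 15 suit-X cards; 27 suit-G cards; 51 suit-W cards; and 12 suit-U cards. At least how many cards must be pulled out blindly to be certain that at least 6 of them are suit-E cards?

159

In the worst case for collecting suit-E cards, every non-suit-E card comes out first.
There are 32 + 16 + 15 + 27 + 51 + 12 = 153 non-suit-E cards altogether.
After those, each further card must be suit-E, so 153 + 6 = 159 draws guarantee 6 suit-E cards.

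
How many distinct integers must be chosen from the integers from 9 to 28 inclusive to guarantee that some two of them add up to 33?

A set avoiding the sum 33 can contain at most one of each pair {x, 33−x}, plus the 4 elements whose complement lies outside the range.
The integers 17, …, 28 (12 of them) are such a set: any two sum to at least 17+18 = 35 > 33.
Any 13th integer completes one of the 8 pairs, so 13 choices force a sum of 33.

13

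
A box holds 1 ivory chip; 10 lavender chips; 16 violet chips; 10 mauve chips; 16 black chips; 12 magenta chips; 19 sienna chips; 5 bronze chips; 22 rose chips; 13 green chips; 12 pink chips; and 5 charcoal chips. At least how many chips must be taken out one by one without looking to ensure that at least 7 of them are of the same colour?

66

An adversary could hand out at most 6 chips per colour (ivory, bronze, charcoal run out sooner): 1 + 6 + 6 + 6 + 6 + 6 + 6 + 5 + 6 + 6 + 6 + 5 = 65 chips and still no colour has 7.
One more chip lands in a colour already at 6, so 66 draws are enough and 65 are not.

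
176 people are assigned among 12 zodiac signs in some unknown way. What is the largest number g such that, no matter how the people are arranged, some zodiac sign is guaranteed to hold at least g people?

15

The 12 zodiac signs are the holes and the 176 people are the pigeons.
If every zodiac sign held at most 14 people, the total would be at most 12 × 14 = 168, which is less than 176.
So some zodiac sign holds at least ⌈176/12⌉ = 15 people.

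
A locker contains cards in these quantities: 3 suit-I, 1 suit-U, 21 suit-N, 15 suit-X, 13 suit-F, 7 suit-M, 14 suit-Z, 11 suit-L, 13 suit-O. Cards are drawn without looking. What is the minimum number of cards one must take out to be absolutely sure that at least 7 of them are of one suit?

47

By pigeonhole, put each drawn card into a box by suit. The largest draw with every box below 7 takes min(count, 6) from each suit; suits with fewer than 6 contribute all they have.
Σ min(cᵢ, 6) = 3 + 1 + 6 + 6 + 6 + 6 + 6 + 6 + 6 = 46.
Draw number 46 + 1 = 47 must push one box to 7.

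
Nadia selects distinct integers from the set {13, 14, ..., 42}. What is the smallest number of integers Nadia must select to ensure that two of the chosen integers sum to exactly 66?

A set avoiding the sum 66 can contain at most one of each pair {x, 66−x}, plus the 12 elements whose complement lies outside the range or equal to its own complement.
The integers 13, …, 33 (21 of them) are such a set: any two sum to at least 13+14 = 27 and at most 32+33 = 65 < 66.
Pigeonhole: any 22nd integer completes one of the 9 pairs, so 22 choices force a sum of 66.

22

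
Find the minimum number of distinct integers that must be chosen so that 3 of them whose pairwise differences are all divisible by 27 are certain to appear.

Integers whose pairwise differences are multiples of 27 are exactly those sharing a remainder mod 27. By pigeonhole, the 27 residue classes mod 27 are the pigeonholes.
With 54 integers one could put 2 in each residue class and have no class reach 3.
The 55th integer pushes some class to 3, so 27·2 + 1 = 55.

55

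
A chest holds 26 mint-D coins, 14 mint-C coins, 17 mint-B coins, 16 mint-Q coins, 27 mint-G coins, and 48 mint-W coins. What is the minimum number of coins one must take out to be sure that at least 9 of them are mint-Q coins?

141

In the worst case for collecting mint-Q coins, every non-mint-Q coin comes out first.
There are 26 + 14 + 17 + 27 + 48 = 132 non-mint-Q coins altogether.
After those, each further coin must be mint-Q, so 132 + 9 = 141 draws guarantee 9 mint-Q coins.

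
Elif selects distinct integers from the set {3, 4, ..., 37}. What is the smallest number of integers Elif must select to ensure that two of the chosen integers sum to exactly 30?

24

Group the elements by complementary pair {x, 30−x}: {3,27}, {4,26}, {5,25}, …, giving 12 two-element pairs, the single value 15 (it cannot pair with itself since the integers are distinct), and 10 integers whose partner 30−x falls outside [3,37].
Treating each of those 23 groups as a pigeonhole, one can pick one integer per group — 23 integers — with no two summing to 30.
The 24th integer lands in an occupied pair, forcing a sum of 30.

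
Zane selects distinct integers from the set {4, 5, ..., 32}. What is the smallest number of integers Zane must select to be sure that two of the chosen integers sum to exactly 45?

A set avoiding the sum 45 can contain at most one of each pair {x, 45−x}, plus the 9 elements whose complement lies outside the range.
The integers 4, …, 22 (19 of them) are such a set: any two sum to at least 4+5 = 9 and at most 21+22 = 43 < 45.
By the pigeonhole principle, any 20th integer completes one of the 10 pairs, so 20 choices force a sum of 45.

20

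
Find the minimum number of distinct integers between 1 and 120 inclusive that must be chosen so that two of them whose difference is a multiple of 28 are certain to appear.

Integers whose pairwise differences are multiples of 28 are exactly those sharing a remainder mod 28. Pigeonhole: the 28 residue classes mod 28 are the pigeonholes.
With 28 integers one could put 1 in each residue class and have no class reach 2.
The 29th integer pushes some class to 2, so 28·1 + 1 = 29.

29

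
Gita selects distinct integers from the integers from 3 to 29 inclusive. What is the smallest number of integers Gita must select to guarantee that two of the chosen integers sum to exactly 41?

A set avoiding the sum 41 can contain at most one of each pair {x, 41−x}, plus the 9 elements whose complement lies outside the range.
The integers 3, …, 20 (18 of them) are such a set: any two sum to at least 3+4 = 7 and at most 19+20 = 39 < 41.
By pigeonhole, any 19th integer completes one of the 9 pairs, so 19 choices force a sum of 41.

19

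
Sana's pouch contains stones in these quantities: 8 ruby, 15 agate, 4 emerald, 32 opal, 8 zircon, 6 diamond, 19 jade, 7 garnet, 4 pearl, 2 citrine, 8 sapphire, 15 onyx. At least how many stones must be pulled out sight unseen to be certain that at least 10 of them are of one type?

The 12 types are the holes; the stones drawn are the pigeons.
To avoid 10 of any one type, the worst case takes at most 9 of each type, or every stone of a type that has fewer than 9.
That gives 8 + 9 + 4 + 9 + 8 + 6 + 9 + 7 + 4 + 2 + 8 + 9 = 83 stones with no type reaching 10.
The next stone forces some type to 10, so 83 + 1 = 84.

84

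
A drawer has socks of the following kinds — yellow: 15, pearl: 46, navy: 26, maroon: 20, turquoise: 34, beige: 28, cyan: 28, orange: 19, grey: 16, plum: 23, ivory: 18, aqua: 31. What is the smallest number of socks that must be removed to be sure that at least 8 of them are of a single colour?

85

By the pigeonhole principle, put each drawn sock into a box by colour. The largest draw with every box below 8 takes min(count, 7) from each colour.
Σ min(cᵢ, 7) = 7 + 7 + 7 + 7 + 7 + 7 + 7 + 7 + 7 + 7 + 7 + 7 = 84.
Draw number 84 + 1 = 85 must push one box to 8.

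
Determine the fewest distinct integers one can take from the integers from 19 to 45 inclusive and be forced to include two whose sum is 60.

A set avoiding the sum 60 can contain at most one of each pair {x, 60−x}, plus the 5 elements whose complement lies outside the range or equal to its own complement.
The integers 30, …, 45 (16 of them) are such a set: any two sum to at least 30+31 = 61 > 60.
By the pigeonhole principle, any 17th integer completes one of the 11 pairs, so 17 choices force a sum of 60.

17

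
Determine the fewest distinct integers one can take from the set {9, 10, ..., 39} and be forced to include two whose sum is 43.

Two chosen integers sum to 43 exactly when both halves of some pair {x, 43−x} with 9 ≤ x ≤ 43−x ≤ 34 are chosen — 13 such pairs.
The remaining 5 elements (those with no distinct partner in range) can never complete a 43-sum, so the worst case takes all of them and one from each pair: 5 + 13 = 18.
Pigeonhole: the 19th integer has to be the second member of some pair, so 18 + 1 = 19.

19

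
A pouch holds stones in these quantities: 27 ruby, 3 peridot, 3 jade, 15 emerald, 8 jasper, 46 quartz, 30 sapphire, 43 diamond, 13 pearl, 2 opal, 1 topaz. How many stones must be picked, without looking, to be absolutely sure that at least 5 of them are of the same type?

38

By the pigeonhole principle, put each drawn stone into a box by type. The largest draw with every box below 5 takes min(count, 4) from each type; types with fewer than 4 contribute all they have.
Σ min(cᵢ, 4) = 4 + 3 + 3 + 4 + 4 + 4 + 4 + 4 + 4 + 2 + 1 = 37.
Draw number 37 + 1 = 38 must push one box to 5.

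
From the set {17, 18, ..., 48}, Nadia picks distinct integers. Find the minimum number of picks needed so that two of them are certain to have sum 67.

Two chosen integers sum to 67 exactly when both halves of some pair {x, 67−x} with 19 ≤ x ≤ 67−x ≤ 48 are chosen — 15 such pairs.
The remaining 2 elements (those with no distinct partner in range) can never complete a 67-sum, so the worst case takes all of them and one from each pair: 2 + 15 = 17.
The 18th integer has to be the second member of some pair, so 17 + 1 = 18.

18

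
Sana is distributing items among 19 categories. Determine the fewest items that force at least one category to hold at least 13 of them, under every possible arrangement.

229

With 228 items one could put exactly 12 in each of the 19 categories, and no category would reach 13.
By pigeonhole, one more item must land in a category that already has 12, giving it 13.
So 19 × 12 + 1 = 229 items are required.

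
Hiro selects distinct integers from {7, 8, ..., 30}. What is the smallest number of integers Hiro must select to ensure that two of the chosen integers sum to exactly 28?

18

Two chosen integers sum to 28 exactly when both halves of some pair {x, 28−x} with 7 ≤ x ≤ 28−x ≤ 21 are chosen — 7 such pairs.
The remaining 10 elements (those with no distinct partner in range) can never complete a 28-sum, so the worst case takes all of them and one from each pair: 10 + 7 = 17.
The 18th integer has to be the second member of some pair, so 17 + 1 = 18.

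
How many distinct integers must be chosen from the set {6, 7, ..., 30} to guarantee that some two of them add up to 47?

Two chosen integers sum to 47 exactly when both halves of some pair {x, 47−x} with 17 ≤ x ≤ 47−x ≤ 30 are chosen — 7 such pairs.
The remaining 11 elements (those with no distinct partner in range) can never complete a 47-sum, so the worst case takes all of them and one from each pair: 11 + 7 = 18.
The 19th integer has to be the second member of some pair, so 18 + 1 = 19.

19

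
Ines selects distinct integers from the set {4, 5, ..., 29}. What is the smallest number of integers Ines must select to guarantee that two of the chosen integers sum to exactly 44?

A set avoiding the sum 44 can contain at most one of each pair {x, 44−x}, plus the 12 elements whose complement lies outside the range or equal to its own complement.
The integers 4, …, 22 (19 of them) are such a set: any two sum to at least 4+5 = 9 and at most 21+22 = 43 < 44.
By pigeonhole, any 20th integer completes one of the 7 pairs, so 20 choices force a sum of 44.

20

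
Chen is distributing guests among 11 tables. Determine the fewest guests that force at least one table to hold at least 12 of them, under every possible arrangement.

122

With 121 guests one could put exactly 11 in each of the 11 tables, and no table would reach 12.
One more guest must land in a table that already has 11, giving it 12.
So 11 × 11 + 1 = 122 guests are required.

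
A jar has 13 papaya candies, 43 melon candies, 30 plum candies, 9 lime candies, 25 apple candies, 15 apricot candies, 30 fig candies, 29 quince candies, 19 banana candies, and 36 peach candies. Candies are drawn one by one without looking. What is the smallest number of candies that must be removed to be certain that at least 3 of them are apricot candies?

In the worst case for collecting apricot candies, every non-apricot candy comes out first.
There are 13 + 43 + 30 + 9 + 25 + 30 + 29 + 19 + 36 = 234 non-apricot candies altogether.
After those, each further candy must be apricot, so 234 + 3 = 237 draws guarantee 3 apricot candies.

237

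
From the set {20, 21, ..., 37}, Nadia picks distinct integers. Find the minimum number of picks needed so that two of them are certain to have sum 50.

14

A set avoiding the sum 50 can contain at most one of each pair {x, 50−x}, plus the 8 elements whose complement lies outside the range or equal to its own complement.
The integers 25, …, 37 (13 of them) are such a set: any two sum to at least 25+26 = 51 > 50.
Any 14th integer completes one of the 5 pairs, so 14 choices force a sum of 50.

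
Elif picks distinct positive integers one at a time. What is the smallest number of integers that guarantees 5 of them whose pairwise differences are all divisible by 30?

Integers whose pairwise differences are multiples of 30 are exactly those sharing a remainder mod 30. The 30 residue classes mod 30 are the pigeonholes.
With 120 integers one could put 4 in each residue class and have no class reach 5.
The 121st integer pushes some class to 5, so 30·4 + 1 = 121.

121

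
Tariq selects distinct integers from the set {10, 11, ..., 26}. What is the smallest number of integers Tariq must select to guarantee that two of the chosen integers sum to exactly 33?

A set avoiding the sum 33 can contain at most one of each pair {x, 33−x}, plus the 3 elements whose complement lies outside the range.
The integers 17, …, 26 (10 of them) are such a set: any two sum to at least 17+18 = 35 > 33.
By the pigeonhole principle, any 11th integer completes one of the 7 pairs, so 11 choices force a sum of 33.

11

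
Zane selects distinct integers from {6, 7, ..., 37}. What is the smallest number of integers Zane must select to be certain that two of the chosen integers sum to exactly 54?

A set avoiding the sum 54 can contain at most one of each pair {x, 54−x}, plus the 12 elements whose complement lies outside the range or equal to its own complement.
The integers 6, …, 27 (22 of them) are such a set: any two sum to at least 6+7 = 13 and at most 26+27 = 53 < 54.
Any 23rd integer completes one of the 10 pairs, so 23 choices force a sum of 54.

23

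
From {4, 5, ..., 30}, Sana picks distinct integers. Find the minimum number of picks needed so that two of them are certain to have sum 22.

Two chosen integers sum to 22 exactly when both halves of some pair {x, 22−x} with 4 ≤ x ≤ 22−x ≤ 18 are chosen — 7 such pairs.
The remaining 13 elements (those with no distinct partner in range) can never complete a 22-sum, so the worst case takes all of them and one from each pair: 13 + 7 = 20.
The 21st integer has to be the second member of some pair, so 20 + 1 = 21.

21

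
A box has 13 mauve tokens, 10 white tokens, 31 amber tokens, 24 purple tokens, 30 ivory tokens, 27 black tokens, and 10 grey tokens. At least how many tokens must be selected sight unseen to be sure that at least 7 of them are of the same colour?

43

Put each drawn token into a box by colour. The largest draw with every box below 7 takes min(count, 6) from each colour.
Σ min(cᵢ, 6) = 6 + 6 + 6 + 6 + 6 + 6 + 6 = 42.
Draw number 42 + 1 = 43 must push one box to 7.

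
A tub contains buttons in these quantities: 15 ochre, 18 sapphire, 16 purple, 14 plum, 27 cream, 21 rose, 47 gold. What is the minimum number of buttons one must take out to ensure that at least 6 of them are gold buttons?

In the worst case for collecting gold buttons, every non-gold button comes out first.
There are 15 + 18 + 16 + 14 + 27 + 21 = 111 non-gold buttons altogether.
After those, each further button must be gold, so 111 + 6 = 117 draws guarantee 6 gold buttons.

117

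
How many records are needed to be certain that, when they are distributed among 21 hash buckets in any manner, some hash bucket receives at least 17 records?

With 336 records one could put exactly 16 in each of the 21 hash buckets, and no hash bucket would reach 17.
One more record must land in a hash bucket that already has 16, giving it 17.
So 21 × 16 + 1 = 337 records are required.

337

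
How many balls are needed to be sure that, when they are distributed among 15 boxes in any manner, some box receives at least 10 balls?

With 135 balls one could put exactly 9 in each of the 15 boxes, and no box would reach 10.
One more ball must land in a box that already has 9, giving it 10.
So 15 × 9 + 1 = 136 balls are required.

136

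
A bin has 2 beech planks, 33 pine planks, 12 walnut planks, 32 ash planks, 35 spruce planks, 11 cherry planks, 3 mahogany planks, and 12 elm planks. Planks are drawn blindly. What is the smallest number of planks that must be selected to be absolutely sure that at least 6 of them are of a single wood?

By the pigeonhole principle, the 8 woods are the holes; the planks drawn are the pigeons.
To avoid 6 of any one wood, the worst case takes at most 5 of each wood, or every plank of a wood that has fewer than 5.
That gives 2 + 5 + 5 + 5 + 5 + 5 + 3 + 5 = 35 planks with no wood reaching 6.
The next plank forces some wood to 6, so 35 + 1 = 36.

36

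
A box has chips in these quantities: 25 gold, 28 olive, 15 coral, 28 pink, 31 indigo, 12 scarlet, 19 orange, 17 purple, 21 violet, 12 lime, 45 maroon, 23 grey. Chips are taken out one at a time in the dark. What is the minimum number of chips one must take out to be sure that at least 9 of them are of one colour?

An adversary could hand out at most 8 chips per colour: 8 + 8 + 8 + 8 + 8 + 8 + 8 + 8 + 8 + 8 + 8 + 8 = 96 chips and still no colour has 9.
By the pigeonhole principle, one more chip lands in a colour already at 8, so 97 draws are enough and 96 are not.

97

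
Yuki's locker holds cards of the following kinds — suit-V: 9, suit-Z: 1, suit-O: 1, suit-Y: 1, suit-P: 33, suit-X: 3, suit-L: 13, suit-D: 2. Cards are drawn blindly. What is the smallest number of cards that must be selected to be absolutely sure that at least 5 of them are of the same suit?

The 8 suits are the holes; the cards drawn are the pigeons.
To avoid 5 of any one suit, the worst case takes at most 4 of each suit, or every card of a suit that has fewer than 4.
That gives 4 + 1 + 1 + 1 + 4 + 3 + 4 + 2 = 20 cards with no suit reaching 5.
The next card forces some suit to 5, so 20 + 1 = 21.

21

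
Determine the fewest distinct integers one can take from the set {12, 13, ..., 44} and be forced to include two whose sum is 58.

19

A set avoiding the sum 58 can contain at most one of each pair {x, 58−x}, plus the 3 elements whose complement lies outside the range or equal to its own complement.
The integers 12, …, 29 (18 of them) are such a set: any two sum to at least 12+13 = 25 and at most 28+29 = 57 < 58.
Pigeonhole: any 19th integer completes one of the 15 pairs, so 19 choices force a sum of 58.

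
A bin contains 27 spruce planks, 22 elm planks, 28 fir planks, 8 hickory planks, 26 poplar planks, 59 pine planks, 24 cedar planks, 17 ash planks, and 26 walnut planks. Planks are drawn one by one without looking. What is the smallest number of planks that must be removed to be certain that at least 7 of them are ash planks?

In the worst case for collecting ash planks, every non-ash plank comes out first.
There are 27 + 22 + 28 + 8 + 26 + 59 + 24 + 26 = 220 non-ash planks altogether.
After those, each further plank must be ash, so 220 + 7 = 227 draws guarantee 7 ash planks.

227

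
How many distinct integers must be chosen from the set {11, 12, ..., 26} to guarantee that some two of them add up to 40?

Group the elements by complementary pair {x, 40−x}: {14,26}, {15,25}, {16,24}, …, giving 6 two-element pairs; the single value 20 (it cannot pair with itself since the integers are distinct); and 3 integers whose partner 40−x falls outside [11,26].
Treating each of those 10 groups as a pigeonhole, one can pick one integer per group — 10 integers — with no two summing to 40.
The 11th integer lands in an occupied pair, forcing a sum of 40.

11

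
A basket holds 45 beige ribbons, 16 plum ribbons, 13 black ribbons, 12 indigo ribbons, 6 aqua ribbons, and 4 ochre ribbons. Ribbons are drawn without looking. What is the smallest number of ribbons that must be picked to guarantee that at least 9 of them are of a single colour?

43

Put each drawn ribbon into a box by colour. The largest draw with every box below 9 takes min(count, 8) from each colour; colours with fewer than 8 contribute all they have.
Σ min(cᵢ, 8) = 8 + 8 + 8 + 8 + 6 + 4 = 42.
Draw number 42 + 1 = 43 must push one box to 9.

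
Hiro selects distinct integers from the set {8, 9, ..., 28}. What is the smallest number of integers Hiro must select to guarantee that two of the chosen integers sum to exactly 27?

Group the elements by complementary pair {x, 27−x}: {8,19}, {9,18}, {10,17}, …, giving 6 two-element pairs and 9 integers whose partner 27−x falls outside [8,28].
By the pigeonhole principle, treating each of those 15 groups as a pigeonhole, one can pick one integer per group — 15 integers — with no two summing to 27.
The 16th integer lands in an occupied pair, forcing a sum of 27.

16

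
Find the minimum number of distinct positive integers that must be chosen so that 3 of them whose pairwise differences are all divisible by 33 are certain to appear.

Integers whose pairwise differences are multiples of 33 are exactly those sharing a remainder mod 33. Pigeonhole: the 33 residue classes mod 33 are the pigeonholes.
With 66 integers one could put 2 in each residue class and have no class reach 3.
The 67th integer pushes some class to 3, so 33·2 + 1 = 67.

67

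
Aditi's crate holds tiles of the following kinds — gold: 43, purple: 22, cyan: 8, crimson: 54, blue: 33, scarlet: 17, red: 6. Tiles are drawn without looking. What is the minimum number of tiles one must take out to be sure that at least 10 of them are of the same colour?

60

By pigeonhole, the 7 colours are the holes; the tiles drawn are the pigeons.
To avoid 10 of any one colour, the worst case takes at most 9 of each colour, or every tile of a colour that has fewer than 9.
That gives 9 + 9 + 8 + 9 + 9 + 9 + 6 = 59 tiles with no colour reaching 10.
The next tile forces some colour to 10, so 59 + 1 = 60.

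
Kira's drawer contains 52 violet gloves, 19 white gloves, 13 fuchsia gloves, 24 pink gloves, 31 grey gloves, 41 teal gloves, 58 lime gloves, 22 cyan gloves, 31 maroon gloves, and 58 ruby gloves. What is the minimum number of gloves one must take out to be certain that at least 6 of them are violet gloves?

In the worst case for collecting violet gloves, every non-violet glove comes out first.
There are 19 + 13 + 24 + 31 + 41 + 58 + 22 + 31 + 58 = 297 non-violet gloves altogether.
After those, each further glove must be violet, so 297 + 6 = 303 draws guarantee 6 violet gloves.

303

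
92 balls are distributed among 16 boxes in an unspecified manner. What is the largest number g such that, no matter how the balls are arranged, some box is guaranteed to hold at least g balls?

Pigeonhole: the 16 boxes are the holes and the 92 balls are the pigeons.
If every box held at most 5 balls, the total would be at most 16 × 5 = 80, which is less than 92.
So some box holds at least ⌈92/16⌉ = 6 balls.

6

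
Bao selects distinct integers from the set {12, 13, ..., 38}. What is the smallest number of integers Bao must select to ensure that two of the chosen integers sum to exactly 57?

Group the elements by complementary pair {x, 57−x}: {19,38}, {20,37}, {21,36}, …, giving 10 two-element pairs and 7 integers whose partner 57−x falls outside [12,38].
Pigeonhole: treating each of those 17 groups as a pigeonhole, one can pick one integer per group — 17 integers — with no two summing to 57.
The 18th integer lands in an occupied pair, forcing a sum of 57.

18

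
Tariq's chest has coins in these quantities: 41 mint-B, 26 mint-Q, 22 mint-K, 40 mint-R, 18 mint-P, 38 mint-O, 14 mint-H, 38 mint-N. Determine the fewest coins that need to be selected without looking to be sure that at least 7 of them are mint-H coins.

230

In the worst case for collecting mint-H coins, every non-mint-H coin comes out first.
There are 41 + 26 + 22 + 40 + 18 + 38 + 38 = 223 non-mint-H coins altogether.
After those, each further coin must be mint-H, so 223 + 7 = 230 draws guarantee 7 mint-H coins.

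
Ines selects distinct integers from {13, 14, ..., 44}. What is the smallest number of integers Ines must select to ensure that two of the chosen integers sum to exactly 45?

Two chosen integers sum to 45 exactly when both halves of some pair {x, 45−x} with 13 ≤ x ≤ 45−x ≤ 32 are chosen — 10 such pairs.
The remaining 12 elements (those with no distinct partner in range) can never complete a 45-sum, so the worst case takes all of them and one from each pair: 12 + 10 = 22.
By pigeonhole, the 23rd integer has to be the second member of some pair, so 22 + 1 = 23.

23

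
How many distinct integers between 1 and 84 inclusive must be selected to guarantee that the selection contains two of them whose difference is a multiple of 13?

Integers whose pairwise differences are multiples of 13 are exactly those sharing a remainder mod 13. By the pigeonhole principle, the 13 residue classes mod 13 are the pigeonholes.
With 13 integers one could put 1 in each residue class and have no class reach 2.
The 14th integer pushes some class to 2, so 13·1 + 1 = 14.

14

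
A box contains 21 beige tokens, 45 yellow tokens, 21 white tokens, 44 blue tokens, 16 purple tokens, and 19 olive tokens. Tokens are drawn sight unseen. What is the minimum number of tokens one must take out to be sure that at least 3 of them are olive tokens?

In the worst case for collecting olive tokens, every non-olive token comes out first.
There are 21 + 45 + 21 + 44 + 16 = 147 non-olive tokens altogether.
After those, each further token must be olive, so 147 + 3 = 150 draws guarantee 3 olive tokens.

150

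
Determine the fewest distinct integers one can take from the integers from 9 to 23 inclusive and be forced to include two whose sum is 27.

Group the elements by complementary pair {x, 27−x}: {9,18}, {10,17}, {11,16}, …, giving 5 two-element pairs and 5 integers whose partner 27−x falls outside [9,23].
Treating each of those 10 groups as a pigeonhole, one can pick one integer per group — 10 integers — with no two summing to 27.
The 11th integer lands in an occupied pair, forcing a sum of 27.

11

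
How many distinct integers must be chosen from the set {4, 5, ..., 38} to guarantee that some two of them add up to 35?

Group the elements by complementary pair {x, 35−x}: {4,31}, {5,30}, {6,29}, …, giving 14 two-element pairs and 7 integers whose partner 35−x falls outside [4,38].
Treating each of those 21 groups as a pigeonhole, one can pick one integer per group — 21 integers — with no two summing to 35.
The 22nd integer lands in an occupied pair, forcing a sum of 35.

22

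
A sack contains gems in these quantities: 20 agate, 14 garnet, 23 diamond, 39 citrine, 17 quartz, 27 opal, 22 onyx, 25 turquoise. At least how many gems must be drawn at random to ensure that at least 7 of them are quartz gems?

177

In the worst case for collecting quartz gems, every non-quartz gem comes out first.
There are 20 + 14 + 23 + 39 + 27 + 22 + 25 = 170 non-quartz gems altogether.
After those, each further gem must be quartz, so 170 + 7 = 177 draws guarantee 7 quartz gems.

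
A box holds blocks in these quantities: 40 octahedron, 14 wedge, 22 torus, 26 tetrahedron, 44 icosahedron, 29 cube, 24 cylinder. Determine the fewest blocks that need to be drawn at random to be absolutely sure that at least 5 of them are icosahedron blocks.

In the worst case for collecting icosahedron blocks, every non-icosahedron block comes out first.
There are 40 + 14 + 22 + 26 + 29 + 24 = 155 non-icosahedron blocks altogether.
After those, each further block must be icosahedron, so 155 + 5 = 160 draws guarantee 5 icosahedron blocks.

160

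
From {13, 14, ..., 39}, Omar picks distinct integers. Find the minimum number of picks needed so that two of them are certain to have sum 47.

Group the elements by complementary pair {x, 47−x}: {13,34}, {14,33}, {15,32}, …, giving 11 two-element pairs and 5 integers whose partner 47−x falls outside [13,39].
Treating each of those 16 groups as a pigeonhole, one can pick one integer per group — 16 integers — with no two summing to 47.
The 17th integer lands in an occupied pair, forcing a sum of 47.

17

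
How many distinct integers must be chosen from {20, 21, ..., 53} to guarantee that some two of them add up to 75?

19

Two chosen integers sum to 75 exactly when both halves of some pair {x, 75−x} with 22 ≤ x ≤ 75−x ≤ 53 are chosen — 16 such pairs.
The remaining 2 elements (those with no distinct partner in range) can never complete a 75-sum, so the worst case takes all of them and one from each pair: 2 + 16 = 18.
The 19th integer has to be the second member of some pair, so 18 + 1 = 19.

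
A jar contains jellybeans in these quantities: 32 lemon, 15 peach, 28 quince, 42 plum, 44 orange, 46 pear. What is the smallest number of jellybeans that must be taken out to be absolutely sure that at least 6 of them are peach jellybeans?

In the worst case for collecting peach jellybeans, every non-peach jellybean comes out first.
There are 32 + 28 + 42 + 44 + 46 = 192 non-peach jellybeans altogether.
After those, each further jellybean must be peach, so 192 + 6 = 198 draws guarantee 6 peach jellybeans.

198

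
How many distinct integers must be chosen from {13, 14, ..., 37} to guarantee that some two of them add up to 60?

19

Group the elements by complementary pair {x, 60−x}: {23,37}, {24,36}, {25,35}, …, giving 7 two-element pairs, the single value 30 (it cannot pair with itself since the integers are distinct), and 10 integers whose partner 60−x falls outside [13,37].
Treating each of those 18 groups as a pigeonhole, one can pick one integer per group — 18 integers — with no two summing to 60.
The 19th integer lands in an occupied pair, forcing a sum of 60.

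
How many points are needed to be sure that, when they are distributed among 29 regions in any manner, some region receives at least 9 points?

With 232 points one could put exactly 8 in each of the 29 regions, and no region would reach 9.
One more point must land in a region that already has 8, giving it 9.
So 29 × 8 + 1 = 233 points are required.

233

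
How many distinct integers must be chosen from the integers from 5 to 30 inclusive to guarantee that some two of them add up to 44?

Group the elements by complementary pair {x, 44−x}: {14,30}, {15,29}, {16,28}, …, giving 8 two-element pairs, the single value 22 (it cannot pair with itself since the integers are distinct), and 9 integers whose partner 44−x falls outside [5,30].
By pigeonhole, treating each of those 18 groups as a pigeonhole, one can pick one integer per group — 18 integers — with no two summing to 44.
The 19th integer lands in an occupied pair, forcing a sum of 44.

19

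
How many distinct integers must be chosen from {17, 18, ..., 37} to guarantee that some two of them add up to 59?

A set avoiding the sum 59 can contain at most one of each pair {x, 59−x}, plus the 5 elements whose complement lies outside the range.
The integers 17, …, 29 (13 of them) are such a set: any two sum to at least 17+18 = 35 and at most 28+29 = 57 < 59.
By pigeonhole, any 14th integer completes one of the 8 pairs, so 14 choices force a sum of 59.

14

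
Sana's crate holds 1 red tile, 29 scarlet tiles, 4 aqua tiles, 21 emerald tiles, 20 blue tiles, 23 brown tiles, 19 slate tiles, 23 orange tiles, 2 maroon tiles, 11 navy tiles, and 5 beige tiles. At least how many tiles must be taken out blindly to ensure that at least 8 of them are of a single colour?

Put each drawn tile into a box by colour. The largest draw with every box below 8 takes min(count, 7) from each colour; colours with fewer than 7 contribute all they have.
Σ min(cᵢ, 7) = 1 + 7 + 4 + 7 + 7 + 7 + 7 + 7 + 2 + 7 + 5 = 61.
Draw number 61 + 1 = 62 must push one box to 8.

62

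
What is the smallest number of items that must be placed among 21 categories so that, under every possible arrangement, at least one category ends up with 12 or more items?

232

With 231 items one could put exactly 11 in each of the 21 categories, and no category would reach 12.
By the pigeonhole principle, one more item must land in a category that already has 11, giving it 12.
So 21 × 11 + 1 = 232 items are required.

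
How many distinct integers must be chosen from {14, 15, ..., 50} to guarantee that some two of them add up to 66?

21

Two chosen integers sum to 66 exactly when both halves of some pair {x, 66−x} with 16 ≤ x ≤ 66−x ≤ 50 are chosen — 17 such pairs.
The remaining 3 elements (those with no distinct partner in range) can never complete a 66-sum, so the worst case takes all of them and one from each pair: 3 + 17 = 20.
Pigeonhole: the 21st integer has to be the second member of some pair, so 20 + 1 = 21.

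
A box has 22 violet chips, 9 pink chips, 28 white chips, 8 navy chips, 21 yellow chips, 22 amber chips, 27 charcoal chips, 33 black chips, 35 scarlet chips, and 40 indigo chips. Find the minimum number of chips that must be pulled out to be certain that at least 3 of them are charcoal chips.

221

In the worst case for collecting charcoal chips, every non-charcoal chip comes out first.
There are 22 + 9 + 28 + 8 + 21 + 22 + 33 + 35 + 40 = 218 non-charcoal chips altogether.
After those, each further chip must be charcoal, so 218 + 3 = 221 draws guarantee 3 charcoal chips.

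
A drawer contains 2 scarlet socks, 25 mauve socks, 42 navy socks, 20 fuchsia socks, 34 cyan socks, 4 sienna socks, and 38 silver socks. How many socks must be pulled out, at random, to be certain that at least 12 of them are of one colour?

62

The 7 colours are the holes; the socks drawn are the pigeons.
To avoid 12 of any one colour, the worst case takes at most 11 of each colour, or every sock of a colour that has fewer than 11.
That gives 2 + 11 + 11 + 11 + 11 + 4 + 11 = 61 socks with no colour reaching 12.
The next sock forces some colour to 12, so 61 + 1 = 62.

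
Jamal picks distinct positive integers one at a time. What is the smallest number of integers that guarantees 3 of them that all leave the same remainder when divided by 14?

The 14 residue classes mod 14 are the pigeonholes.
With 28 integers one could put 2 in each residue class and have no class reach 3.
The 29th integer pushes some class to 3, so 14·2 + 1 = 29.

29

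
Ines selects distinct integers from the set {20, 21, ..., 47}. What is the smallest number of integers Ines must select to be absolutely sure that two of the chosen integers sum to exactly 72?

18

A set avoiding the sum 72 can contain at most one of each pair {x, 72−x}, plus the 6 elements whose complement lies outside the range or equal to its own complement.
The integers 20, …, 36 (17 of them) are such a set: any two sum to at least 20+21 = 41 and at most 35+36 = 71 < 72.
By pigeonhole, any 18th integer completes one of the 11 pairs, so 18 choices force a sum of 72.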